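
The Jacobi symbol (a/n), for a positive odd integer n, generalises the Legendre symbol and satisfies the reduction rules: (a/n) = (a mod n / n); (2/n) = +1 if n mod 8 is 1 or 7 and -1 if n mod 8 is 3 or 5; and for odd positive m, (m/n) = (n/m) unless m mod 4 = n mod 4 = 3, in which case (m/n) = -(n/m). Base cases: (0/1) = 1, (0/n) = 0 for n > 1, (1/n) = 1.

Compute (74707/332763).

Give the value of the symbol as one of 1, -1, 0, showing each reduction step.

1

reciprocity: (74707/332763) = -1·(332763/74707) since 74707 mod 4 = 3, 332763 mod 4 = 3; sign now -1
(332763/74707) = (33935/74707)   [reduce mod 74707]
reciprocity: (33935/74707) = -1·(74707/33935) since 33935 mod 4 = 3, 74707 mod 4 = 3; sign now +1
(74707/33935) = (6837/33935)   [reduce mod 33935]
reciprocity: (6837/33935) = +1·(33935/6837) since 6837 mod 4 = 1, 33935 mod 4 = 3; sign now +1
(33935/6837) = (6587/6837)   [reduce mod 6837]
reciprocity: (6587/6837) = +1·(6837/6587) since 6587 mod 4 = 3, 6837 mod 4 = 1; sign now +1
(6837/6587) = (250/6587)   [reduce mod 6587]
250 = 2^1·125; (2/6587) = -1 since 6587 mod 8 = 3, so (250/6587) = (-1)^1·(125/6587); sign now -1
reciprocity: (125/6587) = +1·(6587/125) since 125 mod 4 = 1, 6587 mod 4 = 3; sign now -1
(6587/125) = (87/125)   [reduce mod 125]
reciprocity: (87/125) = +1·(125/87) since 87 mod 4 = 3, 125 mod 4 = 1; sign now -1
(125/87) = (38/87)   [reduce mod 87]
38 = 2^1·19; (2/87) = +1 since 87 mod 8 = 7, so (38/87) = (+1)^1·(19/87); sign now -1
reciprocity: (19/87) = -1·(87/19) since 19 mod 4 = 3, 87 mod 4 = 3; sign now +1
(87/19) = (11/19)   [reduce mod 19]
reciprocity: (11/19) = -1·(19/11) since 11 mod 4 = 3, 19 mod 4 = 3; sign now -1
(19/11) = (8/11)   [reduce mod 11]
8 = 2^3·1; (2/11) = -1 since 11 mod 8 = 3, so (8/11) = (-1)^3·(1/11); sign now +1
(1/11) = 1; final value = sign = +1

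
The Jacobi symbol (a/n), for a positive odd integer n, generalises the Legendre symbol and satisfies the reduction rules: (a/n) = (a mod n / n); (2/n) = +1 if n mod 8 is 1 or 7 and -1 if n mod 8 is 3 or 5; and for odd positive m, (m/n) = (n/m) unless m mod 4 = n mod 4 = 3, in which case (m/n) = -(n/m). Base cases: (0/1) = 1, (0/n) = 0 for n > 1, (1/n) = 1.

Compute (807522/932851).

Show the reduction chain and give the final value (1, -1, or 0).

-1

factor out 2^1: 807522 = 2^1·403761; with 932851 mod 8 = 3, (2/932851) = -1; sign now -1; continue with (403761/932851)
flip (403761/932851) -> (932851/403761): both odd, 403761 mod 4 = 1, 932851 mod 4 = 3, so the flip contributes +1; sign now -1
(932851/403761): 932851 mod 403761 = 125329, so (932851/403761) = (125329/403761)
flip (125329/403761) -> (403761/125329): both odd, 125329 mod 4 = 1, 403761 mod 4 = 1, so the flip contributes +1; sign now -1
(403761/125329): 403761 mod 125329 = 27774, so (403761/125329) = (27774/125329)
factor out 2^1: 27774 = 2^1·13887; with 125329 mod 8 = 1, (2/125329) = +1; sign now -1; continue with (13887/125329)
flip (13887/125329) -> (125329/13887): both odd, 13887 mod 4 = 3, 125329 mod 4 = 1, so the flip contributes +1; sign now -1
(125329/13887): 125329 mod 13887 = 346, so (125329/13887) = (346/13887)
factor out 2^1: 346 = 2^1·173; with 13887 mod 8 = 7, (2/13887) = +1; sign now -1; continue with (173/13887)
flip (173/13887) -> (13887/173): both odd, 173 mod 4 = 1, 13887 mod 4 = 3, so the flip contributes +1; sign now -1
(13887/173): 13887 mod 173 = 47, so (13887/173) = (47/173)
flip (47/173) -> (173/47): both odd, 47 mod 4 = 3, 173 mod 4 = 1, so the flip contributes +1; sign now -1
(173/47): 173 mod 47 = 32, so (173/47) = (32/47)
factor out 2^5: 32 = 2^5·1; with 47 mod 8 = 7, (2/47) = +1; sign now -1; continue with (1/47)
reached (1/47) = 1, so the symbol is -1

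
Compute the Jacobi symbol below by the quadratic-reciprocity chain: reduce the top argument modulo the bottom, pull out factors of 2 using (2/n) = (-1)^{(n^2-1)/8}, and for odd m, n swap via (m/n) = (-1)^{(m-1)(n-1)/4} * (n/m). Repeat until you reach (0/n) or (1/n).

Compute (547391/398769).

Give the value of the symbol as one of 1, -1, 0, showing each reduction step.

(547391/398769) = (148622/398769)   [reduce mod 398769]
148622 = 2^1·74311; (2/398769) = +1 since 398769 mod 8 = 1, so (148622/398769) = (+1)^1·(74311/398769); sign now +1
reciprocity: (74311/398769) = +1·(398769/74311) since 74311 mod 4 = 3, 398769 mod 4 = 1; sign now +1
(398769/74311) = (27214/74311)   [reduce mod 74311]
27214 = 2^1·13607; (2/74311) = +1 since 74311 mod 8 = 7, so (27214/74311) = (+1)^1·(13607/74311); sign now +1
reciprocity: (13607/74311) = -1·(74311/13607) since 13607 mod 4 = 3, 74311 mod 4 = 3; sign now -1
(74311/13607) = (6276/13607)   [reduce mod 13607]
6276 = 2^2·1569; (2/13607) = +1 since 13607 mod 8 = 7, so (6276/13607) = (+1)^2·(1569/13607); sign now -1
reciprocity: (1569/13607) = +1·(13607/1569) since 1569 mod 4 = 1, 13607 mod 4 = 3; sign now -1
(13607/1569) = (1055/1569)   [reduce mod 1569]
reciprocity: (1055/1569) = +1·(1569/1055) since 1055 mod 4 = 3, 1569 mod 4 = 1; sign now -1
(1569/1055) = (514/1055)   [reduce mod 1055]
514 = 2^1·257; (2/1055) = +1 since 1055 mod 8 = 7, so (514/1055) = (+1)^1·(257/1055); sign now -1
reciprocity: (257/1055) = +1·(1055/257) since 257 mod 4 = 1, 1055 mod 4 = 3; sign now -1
(1055/257) = (27/257)   [reduce mod 257]
reciprocity: (27/257) = +1·(257/27) since 27 mod 4 = 3, 257 mod 4 = 1; sign now -1
(257/27) = (14/27)   [reduce mod 27]
14 = 2^1·7; (2/27) = -1 since 27 mod 8 = 3, so (14/27) = (-1)^1·(7/27); sign now +1
reciprocity: (7/27) = -1·(27/7) since 7 mod 4 = 3, 27 mod 4 = 3; sign now -1
(27/7) = (6/7)   [reduce mod 7]
6 = 2^1·3; (2/7) = +1 since 7 mod 8 = 7, so (6/7) = (+1)^1·(3/7); sign now -1
reciprocity: (3/7) = -1·(7/3) since 3 mod 4 = 3, 7 mod 4 = 3; sign now +1
(7/3) = (1/3)   [reduce mod 3]
(1/3) = 1; final value = sign = +1

1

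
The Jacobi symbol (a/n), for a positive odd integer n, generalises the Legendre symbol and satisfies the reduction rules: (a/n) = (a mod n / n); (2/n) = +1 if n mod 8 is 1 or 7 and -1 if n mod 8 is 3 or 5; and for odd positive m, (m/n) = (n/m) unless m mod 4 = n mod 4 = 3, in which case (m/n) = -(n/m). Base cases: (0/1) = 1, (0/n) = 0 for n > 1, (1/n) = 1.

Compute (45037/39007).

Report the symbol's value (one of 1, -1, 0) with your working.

(45037/39007): 45037 mod 39007 = 6030, so (45037/39007) = (6030/39007)
factor out 2^1: 6030 = 2^1·3015; with 39007 mod 8 = 7, (2/39007) = +1; sign now +1; continue with (3015/39007)
flip (3015/39007) -> (39007/3015): both odd, 3015 mod 4 = 3, 39007 mod 4 = 3, so the flip contributes -1; sign now -1
(39007/3015): 39007 mod 3015 = 2827, so (39007/3015) = (2827/3015)
flip (2827/3015) -> (3015/2827): both odd, 2827 mod 4 = 3, 3015 mod 4 = 3, so the flip contributes -1; sign now +1
(3015/2827): 3015 mod 2827 = 188, so (3015/2827) = (188/2827)
factor out 2^2: 188 = 2^2·47; with 2827 mod 8 = 3, (2/2827) = -1; sign now +1; continue with (47/2827)
flip (47/2827) -> (2827/47): both odd, 47 mod 4 = 3, 2827 mod 4 = 3, so the flip contributes -1; sign now -1
(2827/47): 2827 mod 47 = 7, so (2827/47) = (7/47)
flip (7/47) -> (47/7): both odd, 7 mod 4 = 3, 47 mod 4 = 3, so the flip contributes -1; sign now +1
(47/7): 47 mod 7 = 5, so (47/7) = (5/7)
flip (5/7) -> (7/5): both odd, 5 mod 4 = 1, 7 mod 4 = 3, so the flip contributes +1; sign now +1
(7/5): 7 mod 5 = 2, so (7/5) = (2/5)
factor out 2^1: 2 = 2^1·1; with 5 mod 8 = 5, (2/5) = -1; sign now -1; continue with (1/5)
reached (1/5) = 1, so the symbol is -1

-1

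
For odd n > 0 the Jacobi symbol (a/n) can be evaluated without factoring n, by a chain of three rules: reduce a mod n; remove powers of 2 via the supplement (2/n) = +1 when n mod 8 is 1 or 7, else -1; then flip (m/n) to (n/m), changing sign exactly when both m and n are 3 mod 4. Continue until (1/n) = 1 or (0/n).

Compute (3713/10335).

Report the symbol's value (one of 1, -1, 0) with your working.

1

reciprocity: (3713/10335) = +1·(10335/3713) since 3713 mod 4 = 1, 10335 mod 4 = 3; sign now +1
(10335/3713) = (2909/3713)   [reduce mod 3713]
reciprocity: (2909/3713) = +1·(3713/2909) since 2909 mod 4 = 1, 3713 mod 4 = 1; sign now +1
(3713/2909) = (804/2909)   [reduce mod 2909]
804 = 2^2·201; (2/2909) = -1 since 2909 mod 8 = 5, so (804/2909) = (-1)^2·(201/2909); sign now +1
reciprocity: (201/2909) = +1·(2909/201) since 201 mod 4 = 1, 2909 mod 4 = 1; sign now +1
(2909/201) = (95/201)   [reduce mod 201]
reciprocity: (95/201) = +1·(201/95) since 95 mod 4 = 3, 201 mod 4 = 1; sign now +1
(201/95) = (11/95)   [reduce mod 95]
reciprocity: (11/95) = -1·(95/11) since 11 mod 4 = 3, 95 mod 4 = 3; sign now -1
(95/11) = (7/11)   [reduce mod 11]
reciprocity: (7/11) = -1·(11/7) since 7 mod 4 = 3, 11 mod 4 = 3; sign now +1
(11/7) = (4/7)   [reduce mod 7]
4 = 2^2·1; (2/7) = +1 since 7 mod 8 = 7, so (4/7) = (+1)^2·(1/7); sign now +1
(1/7) = 1; final value = sign = +1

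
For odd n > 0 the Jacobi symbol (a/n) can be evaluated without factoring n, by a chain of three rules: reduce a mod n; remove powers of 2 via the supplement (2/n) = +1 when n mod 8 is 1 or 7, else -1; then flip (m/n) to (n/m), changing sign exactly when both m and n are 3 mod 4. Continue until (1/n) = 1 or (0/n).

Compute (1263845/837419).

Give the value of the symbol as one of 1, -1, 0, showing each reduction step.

(1263845/837419): 1263845 mod 837419 = 426426, so (1263845/837419) = (426426/837419)
factor out 2^1: 426426 = 2^1·213213; with 837419 mod 8 = 3, (2/837419) = -1; sign now -1; continue with (213213/837419)
flip (213213/837419) -> (837419/213213): both odd, 213213 mod 4 = 1, 837419 mod 4 = 3, so the flip contributes +1; sign now -1
(837419/213213): 837419 mod 213213 = 197780, so (837419/213213) = (197780/213213)
factor out 2^2: 197780 = 2^2·49445; with 213213 mod 8 = 5, (2/213213) = -1; sign now -1; continue with (49445/213213)
flip (49445/213213) -> (213213/49445): both odd, 49445 mod 4 = 1, 213213 mod 4 = 1, so the flip contributes +1; sign now -1
(213213/49445): 213213 mod 49445 = 15433, so (213213/49445) = (15433/49445)
flip (15433/49445) -> (49445/15433): both odd, 15433 mod 4 = 1, 49445 mod 4 = 1, so the flip contributes +1; sign now -1
(49445/15433): 49445 mod 15433 = 3146, so (49445/15433) = (3146/15433)
factor out 2^1: 3146 = 2^1·1573; with 15433 mod 8 = 1, (2/15433) = +1; sign now -1; continue with (1573/15433)
flip (1573/15433) -> (15433/1573): both odd, 1573 mod 4 = 1, 15433 mod 4 = 1, so the flip contributes +1; sign now -1
(15433/1573): 15433 mod 1573 = 1276, so (15433/1573) = (1276/1573)
factor out 2^2: 1276 = 2^2·319; with 1573 mod 8 = 5, (2/1573) = -1; sign now -1; continue with (319/1573)
flip (319/1573) -> (1573/319): both odd, 319 mod 4 = 3, 1573 mod 4 = 1, so the flip contributes +1; sign now -1
(1573/319): 1573 mod 319 = 297, so (1573/319) = (297/319)
flip (297/319) -> (319/297): both odd, 297 mod 4 = 1, 319 mod 4 = 3, so the flip contributes +1; sign now -1
(319/297): 319 mod 297 = 22, so (319/297) = (22/297)
factor out 2^1: 22 = 2^1·11; with 297 mod 8 = 1, (2/297) = +1; sign now -1; continue with (11/297)
flip (11/297) -> (297/11): both odd, 11 mod 4 = 3, 297 mod 4 = 1, so the flip contributes +1; sign now -1
(297/11): 297 mod 11 = 0, so (297/11) = (0/11)
reached (0/11); gcd(a, n) > 1, so (0/11) = 0 and the symbol is 0

0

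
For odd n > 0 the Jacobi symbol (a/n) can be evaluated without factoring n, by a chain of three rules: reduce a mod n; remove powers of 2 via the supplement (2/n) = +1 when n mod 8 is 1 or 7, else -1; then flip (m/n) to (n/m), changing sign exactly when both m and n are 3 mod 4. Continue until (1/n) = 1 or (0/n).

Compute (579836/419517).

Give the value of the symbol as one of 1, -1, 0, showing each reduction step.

-1

(579836/419517): 579836 mod 419517 = 160319, so (579836/419517) = (160319/419517)
flip (160319/419517) -> (419517/160319): both odd, 160319 mod 4 = 3, 419517 mod 4 = 1, so the flip contributes +1; sign now +1
(419517/160319): 419517 mod 160319 = 98879, so (419517/160319) = (98879/160319)
flip (98879/160319) -> (160319/98879): both odd, 98879 mod 4 = 3, 160319 mod 4 = 3, so the flip contributes -1; sign now -1
(160319/98879): 160319 mod 98879 = 61440, so (160319/98879) = (61440/98879)
factor out 2^12: 61440 = 2^12·15; with 98879 mod 8 = 7, (2/98879) = +1; sign now -1; continue with (15/98879)
flip (15/98879) -> (98879/15): both odd, 15 mod 4 = 3, 98879 mod 4 = 3, so the flip contributes -1; sign now +1
(98879/15): 98879 mod 15 = 14, so (98879/15) = (14/15)
factor out 2^1: 14 = 2^1·7; with 15 mod 8 = 7, (2/15) = +1; sign now +1; continue with (7/15)
flip (7/15) -> (15/7): both odd, 7 mod 4 = 3, 15 mod 4 = 3, so the flip contributes -1; sign now -1
(15/7): 15 mod 7 = 1, so (15/7) = (1/7)
reached (1/7) = 1, so the symbol is -1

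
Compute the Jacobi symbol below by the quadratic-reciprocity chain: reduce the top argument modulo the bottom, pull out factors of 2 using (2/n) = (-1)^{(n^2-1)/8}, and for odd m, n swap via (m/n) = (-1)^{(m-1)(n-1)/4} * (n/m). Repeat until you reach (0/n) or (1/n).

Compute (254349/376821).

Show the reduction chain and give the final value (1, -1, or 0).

0

flip (254349/376821) -> (376821/254349): both odd, 254349 mod 4 = 1, 376821 mod 4 = 1, so the flip contributes +1; sign now +1
(376821/254349): 376821 mod 254349 = 122472, so (376821/254349) = (122472/254349)
factor out 2^3: 122472 = 2^3·15309; with 254349 mod 8 = 5, (2/254349) = -1; sign now -1; continue with (15309/254349)
flip (15309/254349) -> (254349/15309): both odd, 15309 mod 4 = 1, 254349 mod 4 = 1, so the flip contributes +1; sign now -1
(254349/15309): 254349 mod 15309 = 9405, so (254349/15309) = (9405/15309)
flip (9405/15309) -> (15309/9405): both odd, 9405 mod 4 = 1, 15309 mod 4 = 1, so the flip contributes +1; sign now -1
(15309/9405): 15309 mod 9405 = 5904, so (15309/9405) = (5904/9405)
factor out 2^4: 5904 = 2^4·369; with 9405 mod 8 = 5, (2/9405) = -1; sign now -1; continue with (369/9405)
flip (369/9405) -> (9405/369): both odd, 369 mod 4 = 1, 9405 mod 4 = 1, so the flip contributes +1; sign now -1
(9405/369): 9405 mod 369 = 180, so (9405/369) = (180/369)
factor out 2^2: 180 = 2^2·45; with 369 mod 8 = 1, (2/369) = +1; sign now -1; continue with (45/369)
flip (45/369) -> (369/45): both odd, 45 mod 4 = 1, 369 mod 4 = 1, so the flip contributes +1; sign now -1
(369/45): 369 mod 45 = 9, so (369/45) = (9/45)
flip (9/45) -> (45/9): both odd, 9 mod 4 = 1, 45 mod 4 = 1, so the flip contributes +1; sign now -1
(45/9): 45 mod 9 = 0, so (45/9) = (0/9)
reached (0/9); gcd(a, n) > 1, so (0/9) = 0 and the symbol is 0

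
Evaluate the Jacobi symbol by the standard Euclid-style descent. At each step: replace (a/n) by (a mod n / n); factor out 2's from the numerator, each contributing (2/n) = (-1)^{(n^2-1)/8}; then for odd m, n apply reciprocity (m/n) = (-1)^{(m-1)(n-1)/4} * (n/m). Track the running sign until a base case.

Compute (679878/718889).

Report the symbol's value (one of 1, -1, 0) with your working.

679878 = 2^1·339939; (2/718889) = +1 since 718889 mod 8 = 1, so (679878/718889) = (+1)^1·(339939/718889); sign now +1
reciprocity: (339939/718889) = +1·(718889/339939) since 339939 mod 4 = 3, 718889 mod 4 = 1; sign now +1
(718889/339939) = (39011/339939)   [reduce mod 339939]
reciprocity: (39011/339939) = -1·(339939/39011) since 39011 mod 4 = 3, 339939 mod 4 = 3; sign now -1
(339939/39011) = (27851/39011)   [reduce mod 39011]
reciprocity: (27851/39011) = -1·(39011/27851) since 27851 mod 4 = 3, 39011 mod 4 = 3; sign now +1
(39011/27851) = (11160/27851)   [reduce mod 27851]
11160 = 2^3·1395; (2/27851) = -1 since 27851 mod 8 = 3, so (11160/27851) = (-1)^3·(1395/27851); sign now -1
reciprocity: (1395/27851) = -1·(27851/1395) since 1395 mod 4 = 3, 27851 mod 4 = 3; sign now +1
(27851/1395) = (1346/1395)   [reduce mod 1395]
1346 = 2^1·673; (2/1395) = -1 since 1395 mod 8 = 3, so (1346/1395) = (-1)^1·(673/1395); sign now -1
reciprocity: (673/1395) = +1·(1395/673) since 673 mod 4 = 1, 1395 mod 4 = 3; sign now -1
(1395/673) = (49/673)   [reduce mod 673]
reciprocity: (49/673) = +1·(673/49) since 49 mod 4 = 1, 673 mod 4 = 1; sign now -1
(673/49) = (36/49)   [reduce mod 49]
36 = 2^2·9; (2/49) = +1 since 49 mod 8 = 1, so (36/49) = (+1)^2·(9/49); sign now -1
reciprocity: (9/49) = +1·(49/9) since 9 mod 4 = 1, 49 mod 4 = 1; sign now -1
(49/9) = (4/9)   [reduce mod 9]
4 = 2^2·1; (2/9) = +1 since 9 mod 8 = 1, so (4/9) = (+1)^2·(1/9); sign now -1
(1/9) = 1; final value = sign = -1

-1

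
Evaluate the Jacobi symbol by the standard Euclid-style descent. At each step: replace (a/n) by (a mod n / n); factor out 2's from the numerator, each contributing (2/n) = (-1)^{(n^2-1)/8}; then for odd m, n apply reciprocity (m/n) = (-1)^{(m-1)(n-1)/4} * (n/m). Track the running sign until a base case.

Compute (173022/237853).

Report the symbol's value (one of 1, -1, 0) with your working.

173022 = 2^1·86511; (2/237853) = -1 since 237853 mod 8 = 5, so (173022/237853) = (-1)^1·(86511/237853); sign now -1
reciprocity: (86511/237853) = +1·(237853/86511) since 86511 mod 4 = 3, 237853 mod 4 = 1; sign now -1
(237853/86511) = (64831/86511)   [reduce mod 86511]
reciprocity: (64831/86511) = -1·(86511/64831) since 64831 mod 4 = 3, 86511 mod 4 = 3; sign now +1
(86511/64831) = (21680/64831)   [reduce mod 64831]
21680 = 2^4·1355; (2/64831) = +1 since 64831 mod 8 = 7, so (21680/64831) = (+1)^4·(1355/64831); sign now +1
reciprocity: (1355/64831) = -1·(64831/1355) since 1355 mod 4 = 3, 64831 mod 4 = 3; sign now -1
(64831/1355) = (1146/1355)   [reduce mod 1355]
1146 = 2^1·573; (2/1355) = -1 since 1355 mod 8 = 3, so (1146/1355) = (-1)^1·(573/1355); sign now +1
reciprocity: (573/1355) = +1·(1355/573) since 573 mod 4 = 1, 1355 mod 4 = 3; sign now +1
(1355/573) = (209/573)   [reduce mod 573]
reciprocity: (209/573) = +1·(573/209) since 209 mod 4 = 1, 573 mod 4 = 1; sign now +1
(573/209) = (155/209)   [reduce mod 209]
reciprocity: (155/209) = +1·(209/155) since 155 mod 4 = 3, 209 mod 4 = 1; sign now +1
(209/155) = (54/155)   [reduce mod 155]
54 = 2^1·27; (2/155) = -1 since 155 mod 8 = 3, so (54/155) = (-1)^1·(27/155); sign now -1
reciprocity: (27/155) = -1·(155/27) since 27 mod 4 = 3, 155 mod 4 = 3; sign now +1
(155/27) = (20/27)   [reduce mod 27]
20 = 2^2·5; (2/27) = -1 since 27 mod 8 = 3, so (20/27) = (-1)^2·(5/27); sign now +1
reciprocity: (5/27) = +1·(27/5) since 5 mod 4 = 1, 27 mod 4 = 3; sign now +1
(27/5) = (2/5)   [reduce mod 5]
2 = 2^1·1; (2/5) = -1 since 5 mod 8 = 5, so (2/5) = (-1)^1·(1/5); sign now -1
(1/5) = 1; final value = sign = -1

-1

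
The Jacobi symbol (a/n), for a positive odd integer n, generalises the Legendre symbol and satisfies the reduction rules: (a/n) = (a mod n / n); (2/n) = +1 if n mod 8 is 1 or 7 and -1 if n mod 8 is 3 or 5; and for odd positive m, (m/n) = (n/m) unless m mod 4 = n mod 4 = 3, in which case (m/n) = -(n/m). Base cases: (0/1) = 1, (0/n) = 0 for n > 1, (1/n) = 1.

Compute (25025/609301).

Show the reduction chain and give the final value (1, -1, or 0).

0

flip (25025/609301) -> (609301/25025): both odd, 25025 mod 4 = 1, 609301 mod 4 = 1, so the flip contributes +1; sign now +1
(609301/25025): 609301 mod 25025 = 8701, so (609301/25025) = (8701/25025)
flip (8701/25025) -> (25025/8701): both odd, 8701 mod 4 = 1, 25025 mod 4 = 1, so the flip contributes +1; sign now +1
(25025/8701): 25025 mod 8701 = 7623, so (25025/8701) = (7623/8701)
flip (7623/8701) -> (8701/7623): both odd, 7623 mod 4 = 3, 8701 mod 4 = 1, so the flip contributes +1; sign now +1
(8701/7623): 8701 mod 7623 = 1078, so (8701/7623) = (1078/7623)
factor out 2^1: 1078 = 2^1·539; with 7623 mod 8 = 7, (2/7623) = +1; sign now +1; continue with (539/7623)
flip (539/7623) -> (7623/539): both odd, 539 mod 4 = 3, 7623 mod 4 = 3, so the flip contributes -1; sign now -1
(7623/539): 7623 mod 539 = 77, so (7623/539) = (77/539)
flip (77/539) -> (539/77): both odd, 77 mod 4 = 1, 539 mod 4 = 3, so the flip contributes +1; sign now -1
(539/77): 539 mod 77 = 0, so (539/77) = (0/77)
reached (0/77); gcd(a, n) > 1, so (0/77) = 0 and the symbol is 0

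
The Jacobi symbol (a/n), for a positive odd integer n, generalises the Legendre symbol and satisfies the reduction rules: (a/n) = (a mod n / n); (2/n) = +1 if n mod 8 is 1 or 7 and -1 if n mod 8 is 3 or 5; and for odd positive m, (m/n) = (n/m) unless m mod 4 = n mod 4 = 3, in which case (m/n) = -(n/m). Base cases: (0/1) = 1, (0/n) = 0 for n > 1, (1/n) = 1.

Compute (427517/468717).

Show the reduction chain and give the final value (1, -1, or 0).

-1

flip (427517/468717) -> (468717/427517): both odd, 427517 mod 4 = 1, 468717 mod 4 = 1, so the flip contributes +1; sign now +1
(468717/427517): 468717 mod 427517 = 41200, so (468717/427517) = (41200/427517)
factor out 2^4: 41200 = 2^4·2575; with 427517 mod 8 = 5, (2/427517) = -1; sign now +1; continue with (2575/427517)
flip (2575/427517) -> (427517/2575): both odd, 2575 mod 4 = 3, 427517 mod 4 = 1, so the flip contributes +1; sign now +1
(427517/2575): 427517 mod 2575 = 67, so (427517/2575) = (67/2575)
flip (67/2575) -> (2575/67): both odd, 67 mod 4 = 3, 2575 mod 4 = 3, so the flip contributes -1; sign now -1
(2575/67): 2575 mod 67 = 29, so (2575/67) = (29/67)
flip (29/67) -> (67/29): both odd, 29 mod 4 = 1, 67 mod 4 = 3, so the flip contributes +1; sign now -1
(67/29): 67 mod 29 = 9, so (67/29) = (9/29)
flip (9/29) -> (29/9): both odd, 9 mod 4 = 1, 29 mod 4 = 1, so the flip contributes +1; sign now -1
(29/9): 29 mod 9 = 2, so (29/9) = (2/9)
factor out 2^1: 2 = 2^1·1; with 9 mod 8 = 1, (2/9) = +1; sign now -1; continue with (1/9)
reached (1/9) = 1, so the symbol is -1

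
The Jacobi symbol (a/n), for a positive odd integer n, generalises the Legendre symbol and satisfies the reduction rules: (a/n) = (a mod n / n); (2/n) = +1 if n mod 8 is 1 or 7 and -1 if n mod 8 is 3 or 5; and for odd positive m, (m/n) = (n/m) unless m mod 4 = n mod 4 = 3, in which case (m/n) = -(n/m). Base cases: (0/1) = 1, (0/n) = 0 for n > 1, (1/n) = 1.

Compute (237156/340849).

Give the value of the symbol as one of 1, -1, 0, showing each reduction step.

factor out 2^2: 237156 = 2^2·59289; with 340849 mod 8 = 1, (2/340849) = +1; sign now +1; continue with (59289/340849)
flip (59289/340849) -> (340849/59289): both odd, 59289 mod 4 = 1, 340849 mod 4 = 1, so the flip contributes +1; sign now +1
(340849/59289): 340849 mod 59289 = 44404, so (340849/59289) = (44404/59289)
factor out 2^2: 44404 = 2^2·11101; with 59289 mod 8 = 1, (2/59289) = +1; sign now +1; continue with (11101/59289)
flip (11101/59289) -> (59289/11101): both odd, 11101 mod 4 = 1, 59289 mod 4 = 1, so the flip contributes +1; sign now +1
(59289/11101): 59289 mod 11101 = 3784, so (59289/11101) = (3784/11101)
factor out 2^3: 3784 = 2^3·473; with 11101 mod 8 = 5, (2/11101) = -1; sign now -1; continue with (473/11101)
flip (473/11101) -> (11101/473): both odd, 473 mod 4 = 1, 11101 mod 4 = 1, so the flip contributes +1; sign now -1
(11101/473): 11101 mod 473 = 222, so (11101/473) = (222/473)
factor out 2^1: 222 = 2^1·111; with 473 mod 8 = 1, (2/473) = +1; sign now -1; continue with (111/473)
flip (111/473) -> (473/111): both odd, 111 mod 4 = 3, 473 mod 4 = 1, so the flip contributes +1; sign now -1
(473/111): 473 mod 111 = 29, so (473/111) = (29/111)
flip (29/111) -> (111/29): both odd, 29 mod 4 = 1, 111 mod 4 = 3, so the flip contributes +1; sign now -1
(111/29): 111 mod 29 = 24, so (111/29) = (24/29)
factor out 2^3: 24 = 2^3·3; with 29 mod 8 = 5, (2/29) = -1; sign now +1; continue with (3/29)
flip (3/29) -> (29/3): both odd, 3 mod 4 = 3, 29 mod 4 = 1, so the flip contributes +1; sign now +1
(29/3): 29 mod 3 = 2, so (29/3) = (2/3)
factor out 2^1: 2 = 2^1·1; with 3 mod 8 = 3, (2/3) = -1; sign now -1; continue with (1/3)
reached (1/3) = 1, so the symbol is -1

-1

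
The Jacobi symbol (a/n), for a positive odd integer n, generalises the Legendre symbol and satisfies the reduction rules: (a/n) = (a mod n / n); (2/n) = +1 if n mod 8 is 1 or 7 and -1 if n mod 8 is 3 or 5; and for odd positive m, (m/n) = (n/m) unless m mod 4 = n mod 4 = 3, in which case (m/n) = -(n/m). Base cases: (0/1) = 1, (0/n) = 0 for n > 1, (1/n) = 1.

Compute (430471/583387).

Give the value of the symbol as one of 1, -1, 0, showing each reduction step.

reciprocity: (430471/583387) = -1·(583387/430471) since 430471 mod 4 = 3, 583387 mod 4 = 3; sign now -1
(583387/430471) = (152916/430471)   [reduce mod 430471]
152916 = 2^2·38229; (2/430471) = +1 since 430471 mod 8 = 7, so (152916/430471) = (+1)^2·(38229/430471); sign now -1
reciprocity: (38229/430471) = +1·(430471/38229) since 38229 mod 4 = 1, 430471 mod 4 = 3; sign now -1
(430471/38229) = (9952/38229)   [reduce mod 38229]
9952 = 2^5·311; (2/38229) = -1 since 38229 mod 8 = 5, so (9952/38229) = (-1)^5·(311/38229); sign now +1
reciprocity: (311/38229) = +1·(38229/311) since 311 mod 4 = 3, 38229 mod 4 = 1; sign now +1
(38229/311) = (287/311)   [reduce mod 311]
reciprocity: (287/311) = -1·(311/287) since 287 mod 4 = 3, 311 mod 4 = 3; sign now -1
(311/287) = (24/287)   [reduce mod 287]
24 = 2^3·3; (2/287) = +1 since 287 mod 8 = 7, so (24/287) = (+1)^3·(3/287); sign now -1
reciprocity: (3/287) = -1·(287/3) since 3 mod 4 = 3, 287 mod 4 = 3; sign now +1
(287/3) = (2/3)   [reduce mod 3]
2 = 2^1·1; (2/3) = -1 since 3 mod 8 = 3, so (2/3) = (-1)^1·(1/3); sign now -1
(1/3) = 1; final value = sign = -1

-1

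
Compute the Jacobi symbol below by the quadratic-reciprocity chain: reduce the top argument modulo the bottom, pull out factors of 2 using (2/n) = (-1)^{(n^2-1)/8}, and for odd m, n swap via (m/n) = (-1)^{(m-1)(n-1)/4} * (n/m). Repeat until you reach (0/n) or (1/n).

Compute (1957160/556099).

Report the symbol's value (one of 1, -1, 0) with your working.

-1

(1957160/556099): 1957160 mod 556099 = 288863, so (1957160/556099) = (288863/556099)
flip (288863/556099) -> (556099/288863): both odd, 288863 mod 4 = 3, 556099 mod 4 = 3, so the flip contributes -1; sign now -1
(556099/288863): 556099 mod 288863 = 267236, so (556099/288863) = (267236/288863)
factor out 2^2: 267236 = 2^2·66809; with 288863 mod 8 = 7, (2/288863) = +1; sign now -1; continue with (66809/288863)
flip (66809/288863) -> (288863/66809): both odd, 66809 mod 4 = 1, 288863 mod 4 = 3, so the flip contributes +1; sign now -1
(288863/66809): 288863 mod 66809 = 21627, so (288863/66809) = (21627/66809)
flip (21627/66809) -> (66809/21627): both odd, 21627 mod 4 = 3, 66809 mod 4 = 1, so the flip contributes +1; sign now -1
(66809/21627): 66809 mod 21627 = 1928, so (66809/21627) = (1928/21627)
factor out 2^3: 1928 = 2^3·241; with 21627 mod 8 = 3, (2/21627) = -1; sign now +1; continue with (241/21627)
flip (241/21627) -> (21627/241): both odd, 241 mod 4 = 1, 21627 mod 4 = 3, so the flip contributes +1; sign now +1
(21627/241): 21627 mod 241 = 178, so (21627/241) = (178/241)
factor out 2^1: 178 = 2^1·89; with 241 mod 8 = 1, (2/241) = +1; sign now +1; continue with (89/241)
flip (89/241) -> (241/89): both odd, 89 mod 4 = 1, 241 mod 4 = 1, so the flip contributes +1; sign now +1
(241/89): 241 mod 89 = 63, so (241/89) = (63/89)
flip (63/89) -> (89/63): both odd, 63 mod 4 = 3, 89 mod 4 = 1, so the flip contributes +1; sign now +1
(89/63): 89 mod 63 = 26, so (89/63) = (26/63)
factor out 2^1: 26 = 2^1·13; with 63 mod 8 = 7, (2/63) = +1; sign now +1; continue with (13/63)
flip (13/63) -> (63/13): both odd, 13 mod 4 = 1, 63 mod 4 = 3, so the flip contributes +1; sign now +1
(63/13): 63 mod 13 = 11, so (63/13) = (11/13)
flip (11/13) -> (13/11): both odd, 11 mod 4 = 3, 13 mod 4 = 1, so the flip contributes +1; sign now +1
(13/11): 13 mod 11 = 2, so (13/11) = (2/11)
factor out 2^1: 2 = 2^1·1; with 11 mod 8 = 3, (2/11) = -1; sign now -1; continue with (1/11)
reached (1/11) = 1, so the symbol is -1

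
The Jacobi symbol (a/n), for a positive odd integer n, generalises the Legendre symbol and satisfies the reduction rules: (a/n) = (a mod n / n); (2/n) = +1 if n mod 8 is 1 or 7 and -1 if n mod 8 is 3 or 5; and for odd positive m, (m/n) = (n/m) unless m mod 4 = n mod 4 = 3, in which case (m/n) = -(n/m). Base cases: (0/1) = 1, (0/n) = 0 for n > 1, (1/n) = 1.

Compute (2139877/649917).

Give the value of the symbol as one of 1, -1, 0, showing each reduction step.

(2139877/649917) = (190126/649917)   [reduce mod 649917]
190126 = 2^1·95063; (2/649917) = -1 since 649917 mod 8 = 5, so (190126/649917) = (-1)^1·(95063/649917); sign now -1
reciprocity: (95063/649917) = +1·(649917/95063) since 95063 mod 4 = 3, 649917 mod 4 = 1; sign now -1
(649917/95063) = (79539/95063)   [reduce mod 95063]
reciprocity: (79539/95063) = -1·(95063/79539) since 79539 mod 4 = 3, 95063 mod 4 = 3; sign now +1
(95063/79539) = (15524/79539)   [reduce mod 79539]
15524 = 2^2·3881; (2/79539) = -1 since 79539 mod 8 = 3, so (15524/79539) = (-1)^2·(3881/79539); sign now +1
reciprocity: (3881/79539) = +1·(79539/3881) since 3881 mod 4 = 1, 79539 mod 4 = 3; sign now +1
(79539/3881) = (1919/3881)   [reduce mod 3881]
reciprocity: (1919/3881) = +1·(3881/1919) since 1919 mod 4 = 3, 3881 mod 4 = 1; sign now +1
(3881/1919) = (43/1919)   [reduce mod 1919]
reciprocity: (43/1919) = -1·(1919/43) since 43 mod 4 = 3, 1919 mod 4 = 3; sign now -1
(1919/43) = (27/43)   [reduce mod 43]
reciprocity: (27/43) = -1·(43/27) since 27 mod 4 = 3, 43 mod 4 = 3; sign now +1
(43/27) = (16/27)   [reduce mod 27]
16 = 2^4·1; (2/27) = -1 since 27 mod 8 = 3, so (16/27) = (-1)^4·(1/27); sign now +1
(1/27) = 1; final value = sign = +1

1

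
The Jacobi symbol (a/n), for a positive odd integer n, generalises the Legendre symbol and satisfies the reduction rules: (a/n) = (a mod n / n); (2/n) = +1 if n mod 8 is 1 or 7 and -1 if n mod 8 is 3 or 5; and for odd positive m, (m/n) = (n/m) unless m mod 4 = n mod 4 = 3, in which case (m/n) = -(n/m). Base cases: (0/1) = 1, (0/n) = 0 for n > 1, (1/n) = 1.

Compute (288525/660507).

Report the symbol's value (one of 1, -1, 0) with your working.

0

flip (288525/660507) -> (660507/288525): both odd, 288525 mod 4 = 1, 660507 mod 4 = 3, so the flip contributes +1; sign now +1
(660507/288525): 660507 mod 288525 = 83457, so (660507/288525) = (83457/288525)
flip (83457/288525) -> (288525/83457): both odd, 83457 mod 4 = 1, 288525 mod 4 = 1, so the flip contributes +1; sign now +1
(288525/83457): 288525 mod 83457 = 38154, so (288525/83457) = (38154/83457)
factor out 2^1: 38154 = 2^1·19077; with 83457 mod 8 = 1, (2/83457) = +1; sign now +1; continue with (19077/83457)
flip (19077/83457) -> (83457/19077): both odd, 19077 mod 4 = 1, 83457 mod 4 = 1, so the flip contributes +1; sign now +1
(83457/19077): 83457 mod 19077 = 7149, so (83457/19077) = (7149/19077)
flip (7149/19077) -> (19077/7149): both odd, 7149 mod 4 = 1, 19077 mod 4 = 1, so the flip contributes +1; sign now +1
(19077/7149): 19077 mod 7149 = 4779, so (19077/7149) = (4779/7149)
flip (4779/7149) -> (7149/4779): both odd, 4779 mod 4 = 3, 7149 mod 4 = 1, so the flip contributes +1; sign now +1
(7149/4779): 7149 mod 4779 = 2370, so (7149/4779) = (2370/4779)
factor out 2^1: 2370 = 2^1·1185; with 4779 mod 8 = 3, (2/4779) = -1; sign now -1; continue with (1185/4779)
flip (1185/4779) -> (4779/1185): both odd, 1185 mod 4 = 1, 4779 mod 4 = 3, so the flip contributes +1; sign now -1
(4779/1185): 4779 mod 1185 = 39, so (4779/1185) = (39/1185)
flip (39/1185) -> (1185/39): both odd, 39 mod 4 = 3, 1185 mod 4 = 1, so the flip contributes +1; sign now -1
(1185/39): 1185 mod 39 = 15, so (1185/39) = (15/39)
flip (15/39) -> (39/15): both odd, 15 mod 4 = 3, 39 mod 4 = 3, so the flip contributes -1; sign now +1
(39/15): 39 mod 15 = 9, so (39/15) = (9/15)
flip (9/15) -> (15/9): both odd, 9 mod 4 = 1, 15 mod 4 = 3, so the flip contributes +1; sign now +1
(15/9): 15 mod 9 = 6, so (15/9) = (6/9)
factor out 2^1: 6 = 2^1·3; with 9 mod 8 = 1, (2/9) = +1; sign now +1; continue with (3/9)
flip (3/9) -> (9/3): both odd, 3 mod 4 = 3, 9 mod 4 = 1, so the flip contributes +1; sign now +1
(9/3): 9 mod 3 = 0, so (9/3) = (0/3)
reached (0/3); gcd(a, n) > 1, so (0/3) = 0 and the symbol is 0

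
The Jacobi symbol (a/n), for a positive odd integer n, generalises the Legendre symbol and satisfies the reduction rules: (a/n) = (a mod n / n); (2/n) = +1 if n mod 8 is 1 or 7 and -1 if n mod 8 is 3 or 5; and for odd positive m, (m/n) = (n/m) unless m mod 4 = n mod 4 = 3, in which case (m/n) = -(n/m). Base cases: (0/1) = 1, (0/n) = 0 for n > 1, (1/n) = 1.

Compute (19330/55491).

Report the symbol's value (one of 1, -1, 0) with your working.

1

19330 = 2^1·9665; (2/55491) = -1 since 55491 mod 8 = 3, so (19330/55491) = (-1)^1·(9665/55491); sign now -1
reciprocity: (9665/55491) = +1·(55491/9665) since 9665 mod 4 = 1, 55491 mod 4 = 3; sign now -1
(55491/9665) = (7166/9665)   [reduce mod 9665]
7166 = 2^1·3583; (2/9665) = +1 since 9665 mod 8 = 1, so (7166/9665) = (+1)^1·(3583/9665); sign now -1
reciprocity: (3583/9665) = +1·(9665/3583) since 3583 mod 4 = 3, 9665 mod 4 = 1; sign now -1
(9665/3583) = (2499/3583)   [reduce mod 3583]
reciprocity: (2499/3583) = -1·(3583/2499) since 2499 mod 4 = 3, 3583 mod 4 = 3; sign now +1
(3583/2499) = (1084/2499)   [reduce mod 2499]
1084 = 2^2·271; (2/2499) = -1 since 2499 mod 8 = 3, so (1084/2499) = (-1)^2·(271/2499); sign now +1
reciprocity: (271/2499) = -1·(2499/271) since 271 mod 4 = 3, 2499 mod 4 = 3; sign now -1
(2499/271) = (60/271)   [reduce mod 271]
60 = 2^2·15; (2/271) = +1 since 271 mod 8 = 7, so (60/271) = (+1)^2·(15/271); sign now -1
reciprocity: (15/271) = -1·(271/15) since 15 mod 4 = 3, 271 mod 4 = 3; sign now +1
(271/15) = (1/15)   [reduce mod 15]
(1/15) = 1; final value = sign = +1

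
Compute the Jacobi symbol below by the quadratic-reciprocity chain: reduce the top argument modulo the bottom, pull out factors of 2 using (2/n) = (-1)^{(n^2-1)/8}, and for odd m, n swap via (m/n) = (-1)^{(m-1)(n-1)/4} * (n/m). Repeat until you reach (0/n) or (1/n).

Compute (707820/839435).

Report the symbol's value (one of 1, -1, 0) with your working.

707820 = 2^2·176955; (2/839435) = -1 since 839435 mod 8 = 3, so (707820/839435) = (-1)^2·(176955/839435); sign now +1
reciprocity: (176955/839435) = -1·(839435/176955) since 176955 mod 4 = 3, 839435 mod 4 = 3; sign now -1
(839435/176955) = (131615/176955)   [reduce mod 176955]
reciprocity: (131615/176955) = -1·(176955/131615) since 131615 mod 4 = 3, 176955 mod 4 = 3; sign now +1
(176955/131615) = (45340/131615)   [reduce mod 131615]
45340 = 2^2·11335; (2/131615) = +1 since 131615 mod 8 = 7, so (45340/131615) = (+1)^2·(11335/131615); sign now +1
reciprocity: (11335/131615) = -1·(131615/11335) since 11335 mod 4 = 3, 131615 mod 4 = 3; sign now -1
(131615/11335) = (6930/11335)   [reduce mod 11335]
6930 = 2^1·3465; (2/11335) = +1 since 11335 mod 8 = 7, so (6930/11335) = (+1)^1·(3465/11335); sign now -1
reciprocity: (3465/11335) = +1·(11335/3465) since 3465 mod 4 = 1, 11335 mod 4 = 3; sign now -1
(11335/3465) = (940/3465)   [reduce mod 3465]
940 = 2^2·235; (2/3465) = +1 since 3465 mod 8 = 1, so (940/3465) = (+1)^2·(235/3465); sign now -1
reciprocity: (235/3465) = +1·(3465/235) since 235 mod 4 = 3, 3465 mod 4 = 1; sign now -1
(3465/235) = (175/235)   [reduce mod 235]
reciprocity: (175/235) = -1·(235/175) since 175 mod 4 = 3, 235 mod 4 = 3; sign now +1
(235/175) = (60/175)   [reduce mod 175]
60 = 2^2·15; (2/175) = +1 since 175 mod 8 = 7, so (60/175) = (+1)^2·(15/175); sign now +1
reciprocity: (15/175) = -1·(175/15) since 15 mod 4 = 3, 175 mod 4 = 3; sign now -1
(175/15) = (10/15)   [reduce mod 15]
10 = 2^1·5; (2/15) = +1 since 15 mod 8 = 7, so (10/15) = (+1)^1·(5/15); sign now -1
reciprocity: (5/15) = +1·(15/5) since 5 mod 4 = 1, 15 mod 4 = 3; sign now -1
(15/5) = (0/5)   [reduce mod 5]
(0/5) = 0   [gcd(a, n) > 1]; final value = 0

0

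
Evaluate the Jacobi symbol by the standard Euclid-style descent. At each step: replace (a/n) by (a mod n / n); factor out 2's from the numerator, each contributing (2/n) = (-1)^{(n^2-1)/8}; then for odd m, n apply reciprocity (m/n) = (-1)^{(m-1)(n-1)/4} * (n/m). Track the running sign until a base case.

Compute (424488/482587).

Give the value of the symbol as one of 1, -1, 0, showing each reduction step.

424488 = 2^3·53061; (2/482587) = -1 since 482587 mod 8 = 3, so (424488/482587) = (-1)^3·(53061/482587); sign now -1
reciprocity: (53061/482587) = +1·(482587/53061) since 53061 mod 4 = 1, 482587 mod 4 = 3; sign now -1
(482587/53061) = (5038/53061)   [reduce mod 53061]
5038 = 2^1·2519; (2/53061) = -1 since 53061 mod 8 = 5, so (5038/53061) = (-1)^1·(2519/53061); sign now +1
reciprocity: (2519/53061) = +1·(53061/2519) since 2519 mod 4 = 3, 53061 mod 4 = 1; sign now +1
(53061/2519) = (162/2519)   [reduce mod 2519]
162 = 2^1·81; (2/2519) = +1 since 2519 mod 8 = 7, so (162/2519) = (+1)^1·(81/2519); sign now +1
reciprocity: (81/2519) = +1·(2519/81) since 81 mod 4 = 1, 2519 mod 4 = 3; sign now +1
(2519/81) = (8/81)   [reduce mod 81]
8 = 2^3·1; (2/81) = +1 since 81 mod 8 = 1, so (8/81) = (+1)^3·(1/81); sign now +1
(1/81) = 1; final value = sign = +1

1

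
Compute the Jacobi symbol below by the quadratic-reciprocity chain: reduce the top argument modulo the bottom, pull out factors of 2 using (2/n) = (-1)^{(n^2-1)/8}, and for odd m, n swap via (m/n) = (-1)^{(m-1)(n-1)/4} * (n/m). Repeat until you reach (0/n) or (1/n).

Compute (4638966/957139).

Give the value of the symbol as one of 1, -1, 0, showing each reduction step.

(4638966/957139): 4638966 mod 957139 = 810410, so (4638966/957139) = (810410/957139)
factor out 2^1: 810410 = 2^1·405205; with 957139 mod 8 = 3, (2/957139) = -1; sign now -1; continue with (405205/957139)
flip (405205/957139) -> (957139/405205): both odd, 405205 mod 4 = 1, 957139 mod 4 = 3, so the flip contributes +1; sign now -1
(957139/405205): 957139 mod 405205 = 146729, so (957139/405205) = (146729/405205)
flip (146729/405205) -> (405205/146729): both odd, 146729 mod 4 = 1, 405205 mod 4 = 1, so the flip contributes +1; sign now -1
(405205/146729): 405205 mod 146729 = 111747, so (405205/146729) = (111747/146729)
flip (111747/146729) -> (146729/111747): both odd, 111747 mod 4 = 3, 146729 mod 4 = 1, so the flip contributes +1; sign now -1
(146729/111747): 146729 mod 111747 = 34982, so (146729/111747) = (34982/111747)
factor out 2^1: 34982 = 2^1·17491; with 111747 mod 8 = 3, (2/111747) = -1; sign now +1; continue with (17491/111747)
flip (17491/111747) -> (111747/17491): both odd, 17491 mod 4 = 3, 111747 mod 4 = 3, so the flip contributes -1; sign now -1
(111747/17491): 111747 mod 17491 = 6801, so (111747/17491) = (6801/17491)
flip (6801/17491) -> (17491/6801): both odd, 6801 mod 4 = 1, 17491 mod 4 = 3, so the flip contributes +1; sign now -1
(17491/6801): 17491 mod 6801 = 3889, so (17491/6801) = (3889/6801)
flip (3889/6801) -> (6801/3889): both odd, 3889 mod 4 = 1, 6801 mod 4 = 1, so the flip contributes +1; sign now -1
(6801/3889): 6801 mod 3889 = 2912, so (6801/3889) = (2912/3889)
factor out 2^5: 2912 = 2^5·91; with 3889 mod 8 = 1, (2/3889) = +1; sign now -1; continue with (91/3889)
flip (91/3889) -> (3889/91): both odd, 91 mod 4 = 3, 3889 mod 4 = 1, so the flip contributes +1; sign now -1
(3889/91): 3889 mod 91 = 67, so (3889/91) = (67/91)
flip (67/91) -> (91/67): both odd, 67 mod 4 = 3, 91 mod 4 = 3, so the flip contributes -1; sign now +1
(91/67): 91 mod 67 = 24, so (91/67) = (24/67)
factor out 2^3: 24 = 2^3·3; with 67 mod 8 = 3, (2/67) = -1; sign now -1; continue with (3/67)
flip (3/67) -> (67/3): both odd, 3 mod 4 = 3, 67 mod 4 = 3, so the flip contributes -1; sign now +1
(67/3): 67 mod 3 = 1, so (67/3) = (1/3)
reached (1/3) = 1, so the symbol is +1

1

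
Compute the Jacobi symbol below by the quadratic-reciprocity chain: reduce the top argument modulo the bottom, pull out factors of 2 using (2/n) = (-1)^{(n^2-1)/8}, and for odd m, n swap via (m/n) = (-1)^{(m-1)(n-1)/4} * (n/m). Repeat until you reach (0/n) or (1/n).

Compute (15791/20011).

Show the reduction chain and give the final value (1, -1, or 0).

flip (15791/20011) -> (20011/15791): both odd, 15791 mod 4 = 3, 20011 mod 4 = 3, so the flip contributes -1; sign now -1
(20011/15791): 20011 mod 15791 = 4220, so (20011/15791) = (4220/15791)
factor out 2^2: 4220 = 2^2·1055; with 15791 mod 8 = 7, (2/15791) = +1; sign now -1; continue with (1055/15791)
flip (1055/15791) -> (15791/1055): both odd, 1055 mod 4 = 3, 15791 mod 4 = 3, so the flip contributes -1; sign now +1
(15791/1055): 15791 mod 1055 = 1021, so (15791/1055) = (1021/1055)
flip (1021/1055) -> (1055/1021): both odd, 1021 mod 4 = 1, 1055 mod 4 = 3, so the flip contributes +1; sign now +1
(1055/1021): 1055 mod 1021 = 34, so (1055/1021) = (34/1021)
factor out 2^1: 34 = 2^1·17; with 1021 mod 8 = 5, (2/1021) = -1; sign now -1; continue with (17/1021)
flip (17/1021) -> (1021/17): both odd, 17 mod 4 = 1, 1021 mod 4 = 1, so the flip contributes +1; sign now -1
(1021/17): 1021 mod 17 = 1, so (1021/17) = (1/17)
reached (1/17) = 1, so the symbol is -1

-1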